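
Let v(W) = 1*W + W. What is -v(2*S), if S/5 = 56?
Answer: -1120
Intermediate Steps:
S = 280 (S = 5*56 = 280)
v(W) = 2*W (v(W) = W + W = 2*W)
-v(2*S) = -2*2*280 = -2*560 = -1*1120 = -1120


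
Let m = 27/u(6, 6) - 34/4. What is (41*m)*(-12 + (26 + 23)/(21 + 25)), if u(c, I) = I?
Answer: 41246/23 ≈ 1793.3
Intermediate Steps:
m = -4 (m = 27/6 - 34/4 = 27*(⅙) - 34*¼ = 9/2 - 17/2 = -4)
(41*m)*(-12 + (26 + 23)/(21 + 25)) = (41*(-4))*(-12 + (26 + 23)/(21 + 25)) = -164*(-12 + 49/46) = -164*(-503/46) = 41246/23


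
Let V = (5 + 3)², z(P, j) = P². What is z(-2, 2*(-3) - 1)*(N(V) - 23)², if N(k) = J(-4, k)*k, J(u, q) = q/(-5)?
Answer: 70930084/25 ≈ 2.8372e+6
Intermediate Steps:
J(u, q) = -q/5 (J(u, q) = q*(-⅕) = -q/5)
V = 64 (V = 8² = 64)
N(k) = -k²/5 (N(k) = (-k/5)*k = -k²/5)
z(-2, 2*(-3) - 1)*(N(V) - 23)² = (-2)²*(-⅕*64² - 23)² = 4*(-⅕*4096 - 23)² = 4*(-4096/5 - 23)² = 4*(-4211/5)² = 4*(17732521/25) = 70930084/25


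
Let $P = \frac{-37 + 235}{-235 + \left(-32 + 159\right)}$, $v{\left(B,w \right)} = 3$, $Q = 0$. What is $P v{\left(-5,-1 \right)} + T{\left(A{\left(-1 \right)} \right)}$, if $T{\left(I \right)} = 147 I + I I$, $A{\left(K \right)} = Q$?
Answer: $- \frac{11}{2} \approx -5.5$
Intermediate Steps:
$A{\left(K \right)} = 0$
$T{\left(I \right)} = I^{2} + 147 I$ ($T{\left(I \right)} = 147 I + I^{2} = I^{2} + 147 I$)
$P = - \frac{11}{6}$ ($P = \frac{198}{-235 + 127} = \frac{198}{-108} = 198 \left(- \frac{1}{108}\right) = - \frac{11}{6} \approx -1.8333$)
$P v{\left(-5,-1 \right)} + T{\left(A{\left(-1 \right)} \right)} = \left(- \frac{11}{6}\right) 3 + 0 \left(147 + 0\right) = - \frac{11}{2} + 0 \cdot 147 = - \frac{11}{2} + 0 = - \frac{11}{2}$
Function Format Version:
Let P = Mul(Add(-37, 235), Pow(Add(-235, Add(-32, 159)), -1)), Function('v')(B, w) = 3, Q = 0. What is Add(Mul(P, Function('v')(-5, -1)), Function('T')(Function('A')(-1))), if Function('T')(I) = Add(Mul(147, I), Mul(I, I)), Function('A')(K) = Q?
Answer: Rational(-11, 2) ≈ -5.5000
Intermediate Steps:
Function('A')(K) = 0
Function('T')(I) = Add(Pow(I, 2), Mul(147, I)) (Function('T')(I) = Add(Mul(147, I), Pow(I, 2)) = Add(Pow(I, 2), Mul(147, I)))
P = Rational(-11, 6) (P = Mul(198, Pow(Add(-235, 127), -1)) = Mul(198, Pow(-108, -1)) = Mul(198, Rational(-1, 108)) = Rational(-11, 6) ≈ -1.8333)
Add(Mul(P, Function('v')(-5, -1)), Function('T')(Function('A')(-1))) = Add(Mul(Rational(-11, 6), 3), Mul(0, Add(147, 0))) = Add(Rational(-11, 2), Mul(0, 147)) = Add(Rational(-11, 2), 0) = Rational(-11, 2)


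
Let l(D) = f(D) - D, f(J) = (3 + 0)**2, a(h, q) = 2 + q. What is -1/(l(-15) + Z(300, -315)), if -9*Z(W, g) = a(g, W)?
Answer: 9/86 ≈ 0.10465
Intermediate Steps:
Z(W, g) = -2/9 - W/9 (Z(W, g) = -(2 + W)/9 = -2/9 - W/9)
f(J) = 9 (f(J) = 3**2 = 9)
l(D) = 9 - D
-1/(l(-15) + Z(300, -315)) = -1/((9 - 1*(-15)) + (-2/9 - 1/9*300)) = -1/((9 + 15) + (-2/9 - 100/3)) = -1/(24 - 302/9) = -1/(-86/9) = -1*(-9/86) = 9/86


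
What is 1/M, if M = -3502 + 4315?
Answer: 1/813 ≈ 0.0012300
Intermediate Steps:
M = 813
1/M = 1/813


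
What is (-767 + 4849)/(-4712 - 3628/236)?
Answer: -18526/21455 ≈ -0.86348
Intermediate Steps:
(-767 + 4849)/(-4712 - 3628/236) = 4082/(-4712 - 3628*1/236) = 4082/(-4712 - 907/59) = 4082/(-278915/59) = 4082*(-59/278915) = -18526/21455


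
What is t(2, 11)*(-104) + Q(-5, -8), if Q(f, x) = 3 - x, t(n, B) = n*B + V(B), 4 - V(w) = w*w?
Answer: 9891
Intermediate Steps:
V(w) = 4 - w² (V(w) = 4 - w*w = 4 - w²)
t(n, B) = 4 - B² + B*n (t(n, B) = n*B + (4 - B²) = B*n + (4 - B²) = 4 - B² + B*n)
t(2, 11)*(-104) + Q(-5, -8) = (4 - 1*11² + 11*2)*(-104) + (3 - 1*(-8)) = (4 - 1*121 + 22)*(-104) + (3 + 8) = (4 - 121 + 22)*(-104) + 11 = -95*(-104) + 11 = 9880 + 11 = 9891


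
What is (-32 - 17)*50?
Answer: -2450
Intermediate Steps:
(-32 - 17)*50 = -49*50 = -2450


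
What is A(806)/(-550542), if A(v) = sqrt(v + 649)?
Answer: -sqrt(1455)/550542 ≈ -6.9285e-5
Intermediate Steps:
A(v) = sqrt(649 + v)
A(806)/(-550542) = sqrt(649 + 806)/(-550542) = sqrt(1455)*(-1/550542) = -sqrt(1455)/550542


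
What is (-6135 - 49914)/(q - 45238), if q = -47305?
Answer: 56049/92543 ≈ 0.60565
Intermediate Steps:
(-6135 - 49914)/(q - 45238) = (-6135 - 49914)/(-47305 - 45238) = -56049/(-92543) = -56049*(-1/92543) = 56049/92543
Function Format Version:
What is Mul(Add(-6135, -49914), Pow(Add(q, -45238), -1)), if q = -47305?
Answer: Rational(56049, 92543) ≈ 0.60565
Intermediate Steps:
Mul(Add(-6135, -49914), Pow(Add(q, -45238), -1)) = Mul(Add(-6135, -49914), Pow(Add(-47305, -45238), -1)) = Mul(-56049, Pow(-92543, -1)) = Mul(-56049, Rational(-1, 92543)) = Rational(56049, 92543)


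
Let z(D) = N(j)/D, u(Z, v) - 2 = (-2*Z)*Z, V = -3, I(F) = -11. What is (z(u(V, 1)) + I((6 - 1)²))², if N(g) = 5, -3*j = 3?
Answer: 32761/256 ≈ 127.97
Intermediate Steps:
j = -1 (j = -⅓*3 = -1)
u(Z, v) = 2 - 2*Z² (u(Z, v) = 2 + (-2*Z)*Z = 2 - 2*Z²)
z(D) = 5/D
(z(u(V, 1)) + I((6 - 1)²))² = (5/(2 - 2*(-3)²) - 11)² = (5/(2 - 2*9) - 11)² = (5/(2 - 18) - 11)² = (5/(-16) - 11)² = (5*(-1/16) - 11)² = (-5/16 - 11)² = (-181/16)² = 32761/256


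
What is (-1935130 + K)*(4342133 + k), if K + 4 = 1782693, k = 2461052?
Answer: -1037084324585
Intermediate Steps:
K = 1782689 (K = -4 + 1782693 = 1782689)
(-1935130 + K)*(4342133 + k) = (-1935130 + 1782689)*(4342133 + 2461052) = -152441*6803185 = -1037084324585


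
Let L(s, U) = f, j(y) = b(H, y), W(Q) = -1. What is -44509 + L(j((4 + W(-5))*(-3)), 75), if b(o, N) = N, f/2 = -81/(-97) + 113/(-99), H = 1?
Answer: -427425811/9603 ≈ -44510.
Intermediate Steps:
f = -5884/9603 (f = 2*(-81/(-97) + 113/(-99)) = 2*(-81*(-1/97) + 113*(-1/99)) = 2*(81/97 - 113/99) = 2*(-2942/9603) = -5884/9603 ≈ -0.61273)
j(y) = y
L(s, U) = -5884/9603
-44509 + L(j((4 + W(-5))*(-3)), 75) = -44509 - 5884/9603 = -427425811/9603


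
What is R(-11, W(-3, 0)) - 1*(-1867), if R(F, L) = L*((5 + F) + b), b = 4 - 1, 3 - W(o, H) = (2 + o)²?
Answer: 1861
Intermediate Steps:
W(o, H) = 3 - (2 + o)²
b = 3
R(F, L) = L*(8 + F) (R(F, L) = L*((5 + F) + 3) = L*(8 + F))
R(-11, W(-3, 0)) - 1*(-1867) = (3 - (2 - 3)²)*(8 - 11) - 1*(-1867) = (3 - 1*(-1)²)*(-3) + 1867 = (3 - 1*1)*(-3) + 1867 = (3 - 1)*(-3) + 1867 = 2*(-3) + 1867 = -6 + 1867 = 1861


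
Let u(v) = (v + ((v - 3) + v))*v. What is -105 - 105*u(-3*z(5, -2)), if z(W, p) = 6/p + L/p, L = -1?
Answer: -61845/4 ≈ -15461.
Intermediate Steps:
z(W, p) = 5/p (z(W, p) = 6/p - 1/p = 5/p)
u(v) = v*(-3 + 3*v) (u(v) = (v + ((-3 + v) + v))*v = (v + (-3 + 2*v))*v = (-3 + 3*v)*v = v*(-3 + 3*v))
-105 - 105*u(-3*z(5, -2)) = -105 - 315*(-15/(-2))*(-1 - 15/(-2)) = -105 - 315*(-15*(-1)/2)*(-1 - 15*(-1)/2) = -105 - 315*(-3*(-5/2))*(-1 - 3*(-5/2)) = -105 - 315*15*(-1 + 15/2)/2 = -105 - 315*15*13/(2*2) = -105 - 105*585/4 = -105 - 61425/4 = -61845/4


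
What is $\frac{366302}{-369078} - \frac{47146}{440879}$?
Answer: $- \frac{89447705423}{81359369781} \approx -1.0994$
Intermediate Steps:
$\frac{366302}{-369078} - \frac{47146}{440879} = 366302 \left(- \frac{1}{369078}\right) - \frac{47146}{440879} = - \frac{183151}{184539} - \frac{47146}{440879} = - \frac{89447705423}{81359369781}$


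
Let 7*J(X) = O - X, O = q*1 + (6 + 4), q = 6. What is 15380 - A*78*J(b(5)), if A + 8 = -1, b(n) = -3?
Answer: 120998/7 ≈ 17285.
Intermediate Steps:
A = -9 (A = -8 - 1 = -9)
O = 16 (O = 6*1 + (6 + 4) = 6 + 10 = 16)
J(X) = 16/7 - X/7 (J(X) = (16 - X)/7 = 16/7 - X/7)
15380 - A*78*J(b(5)) = 15380 - (-9*78)*(16/7 - 1/7*(-3)) = 15380 - (-702)*(16/7 + 3/7) = 15380 - (-702)*19/7 = 15380 - 1*(-13338/7) = 15380 + 13338/7 = 120998/7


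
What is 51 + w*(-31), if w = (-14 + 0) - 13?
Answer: 888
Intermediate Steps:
w = -27 (w = -14 - 13 = -27)
51 + w*(-31) = 51 - 27*(-31) = 51 + 837 = 888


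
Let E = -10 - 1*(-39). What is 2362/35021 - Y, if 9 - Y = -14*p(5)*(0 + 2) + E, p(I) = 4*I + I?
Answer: -23811918/35021 ≈ -679.93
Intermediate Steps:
E = 29 (E = -10 + 39 = 29)
p(I) = 5*I
Y = 680 (Y = 9 - (-14*5*5*(0 + 2) + 29) = 9 - (-350*2 + 29) = 9 - (-14*50 + 29) = 9 - (-700 + 29) = 9 - 1*(-671) = 9 + 671 = 680)
2362/35021 - Y = 2362/35021 - 1*680 = 2362*(1/35021) - 680 = 2362/35021 - 680 = -23811918/35021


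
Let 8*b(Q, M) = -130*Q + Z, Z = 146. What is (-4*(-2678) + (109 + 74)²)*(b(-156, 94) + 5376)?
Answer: 1401923117/4 ≈ 3.5048e+8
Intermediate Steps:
b(Q, M) = 73/4 - 65*Q/4 (b(Q, M) = (-130*Q + 146)/8 = (146 - 130*Q)/8 = 73/4 - 65*Q/4)
(-4*(-2678) + (109 + 74)²)*(b(-156, 94) + 5376) = (-4*(-2678) + (109 + 74)²)*((73/4 - 65/4*(-156)) + 5376) = (10712 + 183²)*((73/4 + 2535) + 5376) = (10712 + 33489)*(10213/4 + 5376) = 44201*(31717/4) = 1401923117/4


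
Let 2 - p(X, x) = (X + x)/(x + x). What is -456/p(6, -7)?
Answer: -2128/9 ≈ -236.44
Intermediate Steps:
p(X, x) = 2 - (X + x)/(2*x) (p(X, x) = 2 - (X + x)/(x + x) = 2 - (X + x)/(2*x))
-456/p(6, -7) = -456*(-14/(-1*6 + 3*(-7))) = -456*(-14/(-6 - 21)) = -456/((½)*(-⅐)*(-27)) = -456/27/14 = -456*14/27 = -2128/9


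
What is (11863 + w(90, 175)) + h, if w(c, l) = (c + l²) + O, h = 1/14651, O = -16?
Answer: 623575863/14651 ≈ 42562.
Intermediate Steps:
h = 1/14651 ≈ 6.8255e-5
w(c, l) = -16 + c + l² (w(c, l) = (c + l²) - 16 = -16 + c + l²)
(11863 + w(90, 175)) + h = (11863 + (-16 + 90 + 175²)) + 1/14651 = (11863 + (-16 + 90 + 30625)) + 1/14651 = (11863 + 30699) + 1/14651 = 42562 + 1/14651 = 623575863/14651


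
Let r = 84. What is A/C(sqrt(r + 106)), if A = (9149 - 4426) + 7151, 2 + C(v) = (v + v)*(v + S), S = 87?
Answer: -124677/155821 + 57391*sqrt(190)/155821 ≈ 4.2767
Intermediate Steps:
C(v) = -2 + 2*v*(87 + v) (C(v) = -2 + (v + v)*(v + 87) = -2 + (2*v)*(87 + v) = -2 + 2*v*(87 + v))
A = 11874 (A = 4723 + 7151 = 11874)
A/C(sqrt(r + 106)) = 11874/(-2 + 2*(sqrt(84 + 106))**2 + 174*sqrt(84 + 106)) = 11874/(-2 + 2*(sqrt(190))**2 + 174*sqrt(190)) = 11874/(-2 + 2*190 + 174*sqrt(190)) = 11874/(-2 + 380 + 174*sqrt(190)) = 11874/(378 + 174*sqrt(190))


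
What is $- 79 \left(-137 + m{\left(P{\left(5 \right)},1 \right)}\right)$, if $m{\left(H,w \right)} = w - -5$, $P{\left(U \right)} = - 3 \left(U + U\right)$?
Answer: $10349$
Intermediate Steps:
$P{\left(U \right)} = - 6 U$ ($P{\left(U \right)} = - 3 \cdot 2 U = - 6 U$)
$m{\left(H,w \right)} = 5 + w$ ($m{\left(H,w \right)} = w + 5 = 5 + w$)
$- 79 \left(-137 + m{\left(P{\left(5 \right)},1 \right)}\right) = - 79 \left(-137 + \left(5 + 1\right)\right) = - 79 \left(-137 + 6\right) = \left(-79\right) \left(-131\right) = 10349$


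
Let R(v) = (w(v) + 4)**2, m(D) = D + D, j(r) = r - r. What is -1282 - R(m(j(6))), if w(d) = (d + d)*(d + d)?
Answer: -1298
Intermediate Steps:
w(d) = 4*d**2 (w(d) = (2*d)*(2*d) = 4*d**2)
j(r) = 0
m(D) = 2*D
R(v) = (4 + 4*v**2)**2 (R(v) = (4*v**2 + 4)**2 = (4 + 4*v**2)**2)
-1282 - R(m(j(6))) = -1282 - 16*(1 + (2*0)**2)**2 = -1282 - 16*(1 + 0**2)**2 = -1282 - 16*(1 + 0)**2 = -1282 - 16*1**2 = -1282 - 16 = -1298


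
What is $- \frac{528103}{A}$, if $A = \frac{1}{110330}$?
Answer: $-58265603990$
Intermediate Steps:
$A = \frac{1}{110330} \approx 9.0637 \cdot 10^{-6}$
$- \frac{528103}{A} = - 528103 \frac{1}{\frac{1}{110330}} = - 528103 \cdot 110330 = \left(-1\right) 58265603990 = -58265603990$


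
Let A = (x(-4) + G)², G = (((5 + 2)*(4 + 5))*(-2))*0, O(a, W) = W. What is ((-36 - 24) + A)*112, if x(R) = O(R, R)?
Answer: -4928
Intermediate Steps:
G = 0 (G = ((7*9)*(-2))*0 = (63*(-2))*0 = -126*0 = 0)
x(R) = R
A = 16 (A = (-4 + 0)² = (-4)² = 16)
((-36 - 24) + A)*112 = ((-36 - 24) + 16)*112 = (-60 + 16)*112 = -44*112 = -4928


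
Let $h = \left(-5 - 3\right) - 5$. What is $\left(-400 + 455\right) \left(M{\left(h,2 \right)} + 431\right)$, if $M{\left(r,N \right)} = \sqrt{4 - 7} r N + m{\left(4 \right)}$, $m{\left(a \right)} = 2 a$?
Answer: $24145 - 1430 i \sqrt{3} \approx 24145.0 - 2476.8 i$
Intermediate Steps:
$h = -13$ ($h = -8 - 5 = -13$)
$M{\left(r,N \right)} = 8 + i N r \sqrt{3}$ ($M{\left(r,N \right)} = \sqrt{4 - 7} r N + 2 \cdot 4 = \sqrt{-3} r N + 8 = i \sqrt{3} r N + 8 = i r \sqrt{3} N + 8 = i N r \sqrt{3} + 8 = 8 + i N r \sqrt{3}$)
$\left(-400 + 455\right) \left(M{\left(h,2 \right)} + 431\right) = \left(-400 + 455\right) \left(\left(8 + i 2 \left(-13\right) \sqrt{3}\right) + 431\right) = 55 \left(\left(8 - 26 i \sqrt{3}\right) + 431\right) = 55 \left(439 - 26 i \sqrt{3}\right) = 24145 - 1430 i \sqrt{3}$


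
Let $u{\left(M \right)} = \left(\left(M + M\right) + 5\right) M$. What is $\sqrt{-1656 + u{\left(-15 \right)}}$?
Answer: $i \sqrt{1281} \approx 35.791 i$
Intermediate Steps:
$u{\left(M \right)} = M \left(5 + 2 M\right)$ ($u{\left(M \right)} = \left(2 M + 5\right) M = \left(5 + 2 M\right) M = M \left(5 + 2 M\right)$)
$\sqrt{-1656 + u{\left(-15 \right)}} = \sqrt{-1656 - 15 \left(5 + 2 \left(-15\right)\right)} = \sqrt{-1656 - 15 \left(5 - 30\right)} = \sqrt{-1656 - -375} = \sqrt{-1656 + 375} = \sqrt{-1281} = i \sqrt{1281}$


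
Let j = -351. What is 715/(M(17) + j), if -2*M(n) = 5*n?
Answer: -1430/787 ≈ -1.8170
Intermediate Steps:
M(n) = -5*n/2
715/(M(17) + j) = 715/(-5/2*17 - 351) = 715/(-85/2 - 351) = 715/(-787/2) = 715*(-2/787) = -1430/787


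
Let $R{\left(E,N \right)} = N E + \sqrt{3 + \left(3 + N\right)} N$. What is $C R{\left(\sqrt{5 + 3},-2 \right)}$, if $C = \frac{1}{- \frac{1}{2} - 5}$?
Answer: $\frac{8}{11} + \frac{8 \sqrt{2}}{11} \approx 1.7558$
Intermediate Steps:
$R{\left(E,N \right)} = E N + N \sqrt{6 + N}$ ($R{\left(E,N \right)} = E N + \sqrt{6 + N} N = E N + N \sqrt{6 + N}$)
$C = - \frac{2}{11}$ ($C = \frac{1}{\left(-1\right) \frac{1}{2} - 5} = \frac{1}{- \frac{1}{2} - 5} = \frac{1}{- \frac{11}{2}} = - \frac{2}{11} \approx -0.18182$)
$C R{\left(\sqrt{5 + 3},-2 \right)} = - \frac{2 \left(- 2 \left(\sqrt{5 + 3} + \sqrt{6 - 2}\right)\right)}{11} = - \frac{2 \left(- 2 \left(\sqrt{8} + \sqrt{4}\right)\right)}{11} = - \frac{2 \left(- 2 \left(2 \sqrt{2} + 2\right)\right)}{11} = - \frac{2 \left(- 2 \left(2 + 2 \sqrt{2}\right)\right)}{11} = - \frac{2 \left(-4 - 4 \sqrt{2}\right)}{11} = \frac{8}{11} + \frac{8 \sqrt{2}}{11}$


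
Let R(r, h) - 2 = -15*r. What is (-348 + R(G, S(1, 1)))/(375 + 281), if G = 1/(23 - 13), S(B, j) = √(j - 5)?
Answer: -695/1312 ≈ -0.52973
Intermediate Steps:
S(B, j) = √(-5 + j)
G = ⅒ (G = 1/10 = ⅒ ≈ 0.10000)
R(r, h) = 2 - 15*r
(-348 + R(G, S(1, 1)))/(375 + 281) = (-348 + (2 - 15*⅒))/(375 + 281) = (-348 + (2 - 3/2))/656 = (-348 + ½)*(1/656) = -695/2*1/656 = -695/1312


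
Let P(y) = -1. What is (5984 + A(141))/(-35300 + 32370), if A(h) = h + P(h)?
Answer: -3062/1465 ≈ -2.0901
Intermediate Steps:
A(h) = -1 + h (A(h) = h - 1 = -1 + h)
(5984 + A(141))/(-35300 + 32370) = (5984 + (-1 + 141))/(-35300 + 32370) = (5984 + 140)/(-2930) = 6124*(-1/2930) = -3062/1465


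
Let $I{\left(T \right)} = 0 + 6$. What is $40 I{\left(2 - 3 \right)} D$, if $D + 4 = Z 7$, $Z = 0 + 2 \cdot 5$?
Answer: $15840$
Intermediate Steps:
$Z = 10$ ($Z = 0 + 10 = 10$)
$I{\left(T \right)} = 6$
$D = 66$ ($D = -4 + 10 \cdot 7 = -4 + 70 = 66$)
$40 I{\left(2 - 3 \right)} D = 40 \cdot 6 \cdot 66 = 240 \cdot 66 = 15840$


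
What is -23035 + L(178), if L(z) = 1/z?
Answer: -4100229/178 ≈ -23035.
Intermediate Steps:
-23035 + L(178) = -23035 + 1/178 = -4100229/178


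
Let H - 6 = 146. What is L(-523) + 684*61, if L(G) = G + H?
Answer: 41353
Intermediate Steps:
H = 152 (H = 6 + 146 = 152)
L(G) = 152 + G (L(G) = G + 152 = 152 + G)
L(-523) + 684*61 = (152 - 523) + 684*61 = -371 + 41724 = 41353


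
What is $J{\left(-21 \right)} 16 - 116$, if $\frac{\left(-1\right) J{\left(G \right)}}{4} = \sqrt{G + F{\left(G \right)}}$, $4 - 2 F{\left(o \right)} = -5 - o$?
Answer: $-116 - 192 i \sqrt{3} \approx -116.0 - 332.55 i$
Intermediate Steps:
$F{\left(o \right)} = \frac{9}{2} + \frac{o}{2}$ ($F{\left(o \right)} = 2 - \frac{-5 - o}{2} = 2 + \left(\frac{5}{2} + \frac{o}{2}\right) = \frac{9}{2} + \frac{o}{2}$)
$J{\left(G \right)} = - 4 \sqrt{\frac{9}{2} + \frac{3 G}{2}}$ ($J{\left(G \right)} = - 4 \sqrt{G + \left(\frac{9}{2} + \frac{G}{2}\right)} = - 4 \sqrt{\frac{9}{2} + \frac{3 G}{2}}$)
$J{\left(-21 \right)} 16 - 116 = - 2 \sqrt{18 + 6 \left(-21\right)} 16 - 116 = - 2 \sqrt{18 - 126} \cdot 16 - 116 = - 2 \sqrt{-108} \cdot 16 - 116 = - 2 \cdot 6 i \sqrt{3} \cdot 16 - 116 = - 12 i \sqrt{3} \cdot 16 - 116 = - 192 i \sqrt{3} - 116 = -116 - 192 i \sqrt{3}$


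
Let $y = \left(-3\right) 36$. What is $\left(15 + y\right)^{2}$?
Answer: $8649$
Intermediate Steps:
$y = -108$
$\left(15 + y\right)^{2} = \left(15 - 108\right)^{2} = \left(-93\right)^{2} = 8649$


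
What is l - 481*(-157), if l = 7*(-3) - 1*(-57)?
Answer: 75553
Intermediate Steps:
l = 36 (l = -21 + 57 = 36)
l - 481*(-157) = 36 - 481*(-157) = 36 + 75517 = 75553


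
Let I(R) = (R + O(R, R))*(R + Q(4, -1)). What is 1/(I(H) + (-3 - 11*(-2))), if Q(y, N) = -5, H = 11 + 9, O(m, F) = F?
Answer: 1/619 ≈ 0.0016155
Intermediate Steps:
H = 20
I(R) = 2*R*(-5 + R) (I(R) = (R + R)*(R - 5) = (2*R)*(-5 + R) = 2*R*(-5 + R))
1/(I(H) + (-3 - 11*(-2))) = 1/(2*20*(-5 + 20) + (-3 - 11*(-2))) = 1/(2*20*15 + (-3 + 22)) = 1/(600 + 19) = 1/619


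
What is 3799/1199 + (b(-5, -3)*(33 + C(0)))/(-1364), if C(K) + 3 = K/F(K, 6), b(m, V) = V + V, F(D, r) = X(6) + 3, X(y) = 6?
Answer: 122674/37169 ≈ 3.3004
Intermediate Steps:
F(D, r) = 9 (F(D, r) = 6 + 3 = 9)
b(m, V) = 2*V
C(K) = -3 + K/9
3799/1199 + (b(-5, -3)*(33 + C(0)))/(-1364) = 3799/1199 + ((2*(-3))*(33 + (-3 + (⅑)*0)))/(-1364) = 3799*(1/1199) - 6*(33 + (-3 + 0))*(-1/1364) = 3799/1199 - 6*(33 - 3)*(-1/1364) = 3799/1199 - 6*30*(-1/1364) = 3799/1199 - 180*(-1/1364) = 3799/1199 + 45/341 = 122674/37169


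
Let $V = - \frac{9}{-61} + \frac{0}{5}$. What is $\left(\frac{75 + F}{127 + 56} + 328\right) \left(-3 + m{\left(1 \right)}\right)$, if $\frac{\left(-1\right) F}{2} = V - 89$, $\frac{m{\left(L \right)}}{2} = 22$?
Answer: $\frac{150752039}{11163} \approx 13505.0$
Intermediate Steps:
$V = \frac{9}{61}$ ($V = \left(-9\right) \left(- \frac{1}{61}\right) + 0 \cdot \frac{1}{5} = \frac{9}{61} + 0 = \frac{9}{61} \approx 0.14754$)
$m{\left(L \right)} = 44$ ($m{\left(L \right)} = 2 \cdot 22 = 44$)
$F = \frac{10840}{61}$ ($F = - 2 \left(\frac{9}{61} - 89\right) = \left(-2\right) \left(- \frac{5420}{61}\right) = \frac{10840}{61} \approx 177.7$)
$\left(\frac{75 + F}{127 + 56} + 328\right) \left(-3 + m{\left(1 \right)}\right) = \left(\frac{75 + \frac{10840}{61}}{127 + 56} + 328\right) \left(-3 + 44\right) = \left(\frac{15415}{61 \cdot 183} + 328\right) 41 = \left(\frac{15415}{61} \cdot \frac{1}{183} + 328\right) 41 = \left(\frac{15415}{11163} + 328\right) 41 = \frac{3676879}{11163} \cdot 41 = \frac{150752039}{11163}$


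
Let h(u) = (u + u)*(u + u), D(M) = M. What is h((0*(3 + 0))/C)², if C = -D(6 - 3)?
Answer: 0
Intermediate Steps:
C = -3 (C = -(6 - 3) = -1*3 = -3)
h(u) = 4*u² (h(u) = (2*u)*(2*u) = 4*u²)
h((0*(3 + 0))/C)² = (4*((0*(3 + 0))/(-3))²)² = (4*((0*3)*(-⅓))²)² = (4*(0*(-⅓))²)² = (4*0²)² = (4*0)² = 0² = 0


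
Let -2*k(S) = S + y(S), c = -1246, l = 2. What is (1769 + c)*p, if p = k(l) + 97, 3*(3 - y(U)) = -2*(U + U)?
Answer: 292357/6 ≈ 48726.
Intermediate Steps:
y(U) = 3 + 4*U/3 (y(U) = 3 - (-2)*(U + U)/3 = 3 - (-2)*2*U/3 = 3 - (-4)*U/3 = 3 + 4*U/3)
k(S) = -3/2 - 7*S/6 (k(S) = -(S + (3 + 4*S/3))/2 = -(3 + 7*S/3)/2 = -3/2 - 7*S/6)
p = 559/6 (p = (-3/2 - 7/6*2) + 97 = (-3/2 - 7/3) + 97 = -23/6 + 97 = 559/6 ≈ 93.167)
(1769 + c)*p = (1769 - 1246)*(559/6) = 523*(559/6) = 292357/6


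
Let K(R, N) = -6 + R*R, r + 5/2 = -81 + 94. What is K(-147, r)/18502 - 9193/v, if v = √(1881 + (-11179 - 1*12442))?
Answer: 21603/18502 + 9193*I*√5435/10870 ≈ 1.1676 + 62.349*I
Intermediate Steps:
r = 21/2 (r = -5/2 + (-81 + 94) = -5/2 + 13 = 21/2 ≈ 10.500)
v = 2*I*√5435 (v = √(1881 + (-11179 - 12442)) = √(1881 - 23621) = √(-21740) = 2*I*√5435 ≈ 147.44*I)
K(R, N) = -6 + R²
K(-147, r)/18502 - 9193/v = (-6 + (-147)²)/18502 - 9193*(-I*√5435/10870) = (-6 + 21609)*(1/18502) - (-9193)*I*√5435/10870 = 21603*(1/18502) + 9193*I*√5435/10870 = 21603/18502 + 9193*I*√5435/10870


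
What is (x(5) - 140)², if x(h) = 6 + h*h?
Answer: 11881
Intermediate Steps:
x(h) = 6 + h²
(x(5) - 140)² = ((6 + 5²) - 140)² = ((6 + 25) - 140)² = (31 - 140)² = (-109)² = 11881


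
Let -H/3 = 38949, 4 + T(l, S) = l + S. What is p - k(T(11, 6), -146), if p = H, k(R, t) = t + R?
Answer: -116714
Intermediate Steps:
T(l, S) = -4 + S + l (T(l, S) = -4 + (l + S) = -4 + (S + l) = -4 + S + l)
H = -116847 (H = -3*38949 = -116847)
k(R, t) = R + t
p = -116847
p - k(T(11, 6), -146) = -116847 - ((-4 + 6 + 11) - 146) = -116847 - (13 - 146) = -116847 - 1*(-133) = -116847 + 133 = -116714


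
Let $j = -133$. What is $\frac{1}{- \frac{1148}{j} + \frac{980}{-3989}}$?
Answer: $\frac{75791}{635576} \approx 0.11925$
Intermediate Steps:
$\frac{1}{- \frac{1148}{j} + \frac{980}{-3989}} = \frac{1}{- \frac{1148}{-133} + \frac{980}{-3989}} = \frac{1}{\left(-1148\right) \left(- \frac{1}{133}\right) + 980 \left(- \frac{1}{3989}\right)} = \frac{1}{\frac{164}{19} - \frac{980}{3989}} = \frac{1}{\frac{635576}{75791}} = \frac{75791}{635576}$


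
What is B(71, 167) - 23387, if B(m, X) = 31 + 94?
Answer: -23262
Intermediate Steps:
B(m, X) = 125
B(71, 167) - 23387 = 125 - 23387 = -23262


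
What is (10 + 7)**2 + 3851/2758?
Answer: 800913/2758 ≈ 290.40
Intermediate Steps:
(10 + 7)**2 + 3851/2758 = 17**2 + 3851*(1/2758) = 289 + 3851/2758 = 800913/2758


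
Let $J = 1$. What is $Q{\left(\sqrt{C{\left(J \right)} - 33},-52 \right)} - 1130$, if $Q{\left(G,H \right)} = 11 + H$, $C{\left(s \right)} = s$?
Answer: $-1171$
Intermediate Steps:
$Q{\left(\sqrt{C{\left(J \right)} - 33},-52 \right)} - 1130 = \left(11 - 52\right) - 1130 = -41 - 1130 = -1171$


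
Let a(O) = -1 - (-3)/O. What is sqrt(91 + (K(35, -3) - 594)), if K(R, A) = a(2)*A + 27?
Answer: I*sqrt(1910)/2 ≈ 21.852*I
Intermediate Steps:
a(O) = -1 + 3/O
K(R, A) = 27 + A/2 (K(R, A) = ((3 - 1*2)/2)*A + 27 = ((3 - 2)/2)*A + 27 = ((1/2)*1)*A + 27 = A/2 + 27 = 27 + A/2)
sqrt(91 + (K(35, -3) - 594)) = sqrt(91 + ((27 + (1/2)*(-3)) - 594)) = sqrt(91 + ((27 - 3/2) - 594)) = sqrt(91 + (51/2 - 594)) = sqrt(91 - 1137/2) = sqrt(-955/2) = I*sqrt(1910)/2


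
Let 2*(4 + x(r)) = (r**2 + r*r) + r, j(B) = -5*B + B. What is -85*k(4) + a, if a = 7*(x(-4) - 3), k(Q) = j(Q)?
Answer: 1409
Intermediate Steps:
j(B) = -4*B
k(Q) = -4*Q
x(r) = -4 + r**2 + r/2 (x(r) = -4 + ((r**2 + r*r) + r)/2 = -4 + ((r**2 + r**2) + r)/2 = -4 + (2*r**2 + r)/2 = -4 + (r + 2*r**2)/2 = -4 + (r**2 + r/2) = -4 + r**2 + r/2)
a = 49 (a = 7*((-4 + (-4)**2 + (1/2)*(-4)) - 3) = 7*((-4 + 16 - 2) - 3) = 7*(10 - 3) = 7*7 = 49)
-85*k(4) + a = -(-340)*4 + 49 = -85*(-16) + 49 = 1360 + 49 = 1409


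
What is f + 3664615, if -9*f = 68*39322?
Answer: 30307639/9 ≈ 3.3675e+6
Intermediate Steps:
f = -2673896/9 (f = -68*39322/9 = -1/9*2673896 = -2673896/9 ≈ -2.9710e+5)
f + 3664615 = -2673896/9 + 3664615 = 30307639/9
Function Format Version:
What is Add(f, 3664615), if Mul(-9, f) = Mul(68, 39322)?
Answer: Rational(30307639, 9) ≈ 3.3675e+6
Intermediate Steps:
f = Rational(-2673896, 9) (f = Mul(Rational(-1, 9), Mul(68, 39322)) = Mul(Rational(-1, 9), 2673896) = Rational(-2673896, 9) ≈ -2.9710e+5)
Add(f, 3664615) = Add(Rational(-2673896, 9), 3664615) = Rational(30307639, 9)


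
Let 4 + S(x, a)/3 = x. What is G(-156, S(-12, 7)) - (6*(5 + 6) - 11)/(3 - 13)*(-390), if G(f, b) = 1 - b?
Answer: -2096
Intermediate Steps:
S(x, a) = -12 + 3*x
G(-156, S(-12, 7)) - (6*(5 + 6) - 11)/(3 - 13)*(-390) = (1 - (-12 + 3*(-12))) - (6*(5 + 6) - 11)/(3 - 13)*(-390) = (1 - (-12 - 36)) - (6*11 - 11)/(-10)*(-390) = (1 - 1*(-48)) - (66 - 11)*(-1/10)*(-390) = (1 + 48) - 55*(-1/10)*(-390) = 49 - (-11)*(-390)/2 = 49 - 1*2145 = 49 - 2145 = -2096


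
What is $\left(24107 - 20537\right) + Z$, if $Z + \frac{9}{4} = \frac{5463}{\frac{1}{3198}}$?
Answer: $\frac{69896967}{4} \approx 1.7474 \cdot 10^{7}$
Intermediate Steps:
$Z = \frac{69882687}{4}$ ($Z = - \frac{9}{4} + \frac{5463}{\frac{1}{3198}} = - \frac{9}{4} + 5463 \frac{1}{\frac{1}{3198}} = - \frac{9}{4} + 5463 \cdot 3198 = - \frac{9}{4} + 17470674 = \frac{69882687}{4} \approx 1.7471 \cdot 10^{7}$)
$\left(24107 - 20537\right) + Z = \left(24107 - 20537\right) + \frac{69882687}{4} = 3570 + \frac{69882687}{4} = \frac{69896967}{4}$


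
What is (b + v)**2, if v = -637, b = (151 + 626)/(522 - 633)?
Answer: 414736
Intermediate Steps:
b = -7 (b = 777/(-111) = 777*(-1/111) = -7)
(b + v)**2 = (-7 - 637)**2 = (-644)**2 = 414736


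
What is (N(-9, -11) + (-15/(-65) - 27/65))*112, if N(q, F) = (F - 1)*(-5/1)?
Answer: 435456/65 ≈ 6699.3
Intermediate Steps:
N(q, F) = 5 - 5*F (N(q, F) = (-1 + F)*(-5*1) = (-1 + F)*(-5) = 5 - 5*F)
(N(-9, -11) + (-15/(-65) - 27/65))*112 = ((5 - 5*(-11)) + (-15/(-65) - 27/65))*112 = ((5 + 55) + (-15*(-1/65) - 27*1/65))*112 = (60 + (3/13 - 27/65))*112 = (60 - 12/65)*112 = (3888/65)*112 = 435456/65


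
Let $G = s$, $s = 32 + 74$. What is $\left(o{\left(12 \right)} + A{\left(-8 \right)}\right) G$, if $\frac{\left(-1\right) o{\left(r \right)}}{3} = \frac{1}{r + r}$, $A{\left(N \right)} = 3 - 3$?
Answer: $- \frac{53}{4} \approx -13.25$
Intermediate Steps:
$A{\left(N \right)} = 0$
$s = 106$
$G = 106$
$o{\left(r \right)} = - \frac{3}{2 r}$ ($o{\left(r \right)} = - \frac{3}{r + r} = - \frac{3}{2 r}$)
$\left(o{\left(12 \right)} + A{\left(-8 \right)}\right) G = \left(- \frac{3}{2 \cdot 12} + 0\right) 106 = \left(\left(- \frac{3}{2}\right) \frac{1}{12} + 0\right) 106 = \left(- \frac{1}{8} + 0\right) 106 = \left(- \frac{1}{8}\right) 106 = - \frac{53}{4}$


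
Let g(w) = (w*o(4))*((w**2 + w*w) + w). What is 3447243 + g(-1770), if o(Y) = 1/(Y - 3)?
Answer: -11083885857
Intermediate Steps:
o(Y) = 1/(-3 + Y)
g(w) = w*(w + 2*w**2) (g(w) = (w/(-3 + 4))*((w**2 + w*w) + w) = (w/1)*((w**2 + w**2) + w) = (w*1)*(2*w**2 + w) = w*(w + 2*w**2))
3447243 + g(-1770) = 3447243 + (-1770)**2*(1 + 2*(-1770)) = 3447243 + 3132900*(1 - 3540) = 3447243 + 3132900*(-3539) = 3447243 - 11087333100 = -11083885857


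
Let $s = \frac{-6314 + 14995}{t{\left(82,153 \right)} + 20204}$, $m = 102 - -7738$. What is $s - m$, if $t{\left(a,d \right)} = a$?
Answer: $- \frac{159033559}{20286} \approx -7839.6$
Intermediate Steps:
$m = 7840$ ($m = 102 + 7738 = 7840$)
$s = \frac{8681}{20286}$ ($s = \frac{-6314 + 14995}{82 + 20204} = \frac{8681}{20286} \approx 0.42793$)
$s - m = \frac{8681}{20286} - 7840 = - \frac{159033559}{20286}$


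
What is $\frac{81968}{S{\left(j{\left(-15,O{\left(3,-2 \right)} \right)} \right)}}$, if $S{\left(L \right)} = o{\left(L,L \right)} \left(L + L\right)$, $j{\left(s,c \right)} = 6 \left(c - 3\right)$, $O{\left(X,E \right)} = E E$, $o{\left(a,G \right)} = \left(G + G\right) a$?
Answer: $\frac{5123}{54} \approx 94.87$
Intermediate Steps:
$o{\left(a,G \right)} = 2 G a$
$O{\left(X,E \right)} = E^{2}$
$j{\left(s,c \right)} = -18 + 6 c$ ($j{\left(s,c \right)} = 6 \left(-3 + c\right) = -18 + 6 c$)
$S{\left(L \right)} = 4 L^{3}$ ($S{\left(L \right)} = 2 L L \left(L + L\right) = 2 L^{2} \cdot 2 L = 4 L^{3}$)
$\frac{81968}{S{\left(j{\left(-15,O{\left(3,-2 \right)} \right)} \right)}} = \frac{81968}{4 \left(-18 + 6 \left(-2\right)^{2}\right)^{3}} = \frac{81968}{4 \left(-18 + 6 \cdot 4\right)^{3}} = \frac{81968}{4 \left(-18 + 24\right)^{3}} = \frac{81968}{4 \cdot 6^{3}} = \frac{81968}{4 \cdot 216} = \frac{81968}{864} = 81968 \cdot \frac{1}{864} = \frac{5123}{54}$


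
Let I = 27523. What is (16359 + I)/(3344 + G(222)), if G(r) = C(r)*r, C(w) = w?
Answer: 21941/26314 ≈ 0.83381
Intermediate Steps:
G(r) = r**2 (G(r) = r*r = r**2)
(16359 + I)/(3344 + G(222)) = (16359 + 27523)/(3344 + 222**2) = 43882/(3344 + 49284) = 43882/52628 = 43882*(1/52628) = 21941/26314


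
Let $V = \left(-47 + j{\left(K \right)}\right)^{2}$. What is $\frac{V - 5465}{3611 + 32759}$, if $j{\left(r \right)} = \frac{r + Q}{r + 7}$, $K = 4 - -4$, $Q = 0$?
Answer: $- \frac{371908}{4091625} \approx -0.090895$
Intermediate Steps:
$K = 8$ ($K = 4 + 4 = 8$)
$j{\left(r \right)} = \frac{r}{7 + r}$ ($j{\left(r \right)} = \frac{r + 0}{r + 7} = \frac{r}{7 + r}$)
$V = \frac{485809}{225}$ ($V = \left(-47 + \frac{8}{7 + 8}\right)^{2} = \left(-47 + \frac{8}{15}\right)^{2} = \left(- \frac{697}{15}\right)^{2} = \frac{485809}{225} \approx 2159.2$)
$\frac{V - 5465}{3611 + 32759} = \frac{\frac{485809}{225} - 5465}{3611 + 32759} = - \frac{743816}{225 \cdot 36370} = \left(- \frac{743816}{225}\right) \frac{1}{36370} = - \frac{371908}{4091625}$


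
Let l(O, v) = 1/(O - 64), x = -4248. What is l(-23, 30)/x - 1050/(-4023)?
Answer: 14372549/55066824 ≈ 0.26100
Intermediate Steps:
l(O, v) = 1/(-64 + O)
l(-23, 30)/x - 1050/(-4023) = 1/(-64 - 23*(-4248)) - 1050/(-4023) = -1/4248/(-87) - 1050*(-1/4023) = -1/87*(-1/4248) + 350/1341 = 1/369576 + 350/1341 = 14372549/55066824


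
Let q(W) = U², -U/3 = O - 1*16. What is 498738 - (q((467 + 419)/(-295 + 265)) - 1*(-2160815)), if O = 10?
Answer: -1662401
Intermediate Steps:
U = 18 (U = -3*(10 - 1*16) = -3*(10 - 16) = -3*(-6) = 18)
q(W) = 324 (q(W) = 18² = 324)
498738 - (q((467 + 419)/(-295 + 265)) - 1*(-2160815)) = 498738 - (324 - 1*(-2160815)) = 498738 - (324 + 2160815) = 498738 - 1*2161139 = 498738 - 2161139 = -1662401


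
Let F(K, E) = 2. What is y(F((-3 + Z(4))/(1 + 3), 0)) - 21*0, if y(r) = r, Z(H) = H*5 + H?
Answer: 2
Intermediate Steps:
Z(H) = 6*H (Z(H) = 5*H + H = 6*H)
y(F((-3 + Z(4))/(1 + 3), 0)) - 21*0 = 2 - 21*0 = 2 + 0 = 2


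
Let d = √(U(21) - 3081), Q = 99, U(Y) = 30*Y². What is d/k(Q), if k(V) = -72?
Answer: -√10149/72 ≈ -1.3992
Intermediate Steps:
d = √10149 (d = √(30*21² - 3081) = √(30*441 - 3081) = √(13230 - 3081) = √10149 ≈ 100.74)
d/k(Q) = √10149/(-72) = √10149*(-1/72) = -√10149/72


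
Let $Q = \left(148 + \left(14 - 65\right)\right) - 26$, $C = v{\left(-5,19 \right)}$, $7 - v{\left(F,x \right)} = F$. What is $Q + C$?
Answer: $83$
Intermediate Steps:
$v{\left(F,x \right)} = 7 - F$
$C = 12$ ($C = 7 - -5 = 7 + 5 = 12$)
$Q = 71$ ($Q = \left(148 + \left(14 - 65\right)\right) - 26 = \left(148 - 51\right) - 26 = 97 - 26 = 71$)
$Q + C = 71 + 12 = 83$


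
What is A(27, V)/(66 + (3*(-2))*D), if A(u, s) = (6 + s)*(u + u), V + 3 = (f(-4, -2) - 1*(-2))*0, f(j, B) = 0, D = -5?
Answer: 27/16 ≈ 1.6875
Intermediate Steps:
V = -3 (V = -3 + (0 - 1*(-2))*0 = -3 + (0 + 2)*0 = -3 + 2*0 = -3 + 0 = -3)
A(u, s) = 2*u*(6 + s) (A(u, s) = (6 + s)*(2*u) = 2*u*(6 + s))
A(27, V)/(66 + (3*(-2))*D) = (2*27*(6 - 3))/(66 + (3*(-2))*(-5)) = (2*27*3)/(66 - 6*(-5)) = 162/(66 + 30) = 162/96 = 162*(1/96) = 27/16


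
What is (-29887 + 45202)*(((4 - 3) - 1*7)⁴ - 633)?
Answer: 10153845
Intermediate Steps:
(-29887 + 45202)*(((4 - 3) - 1*7)⁴ - 633) = 15315*((1 - 7)⁴ - 633) = 15315*((-6)⁴ - 633) = 15315*(1296 - 633) = 15315*663 = 10153845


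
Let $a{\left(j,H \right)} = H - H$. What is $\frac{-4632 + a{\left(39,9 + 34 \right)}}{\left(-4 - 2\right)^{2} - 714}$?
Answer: $\frac{772}{113} \approx 6.8319$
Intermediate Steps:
$a{\left(j,H \right)} = 0$
$\frac{-4632 + a{\left(39,9 + 34 \right)}}{\left(-4 - 2\right)^{2} - 714} = \frac{-4632 + 0}{\left(-4 - 2\right)^{2} - 714} = - \frac{4632}{\left(-6\right)^{2} - 714} = - \frac{4632}{36 - 714} = - \frac{4632}{-678} = \left(-4632\right) \left(- \frac{1}{678}\right) = \frac{772}{113}$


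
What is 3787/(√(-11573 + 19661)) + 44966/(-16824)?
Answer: -22483/8412 + 3787*√2022/4044 ≈ 39.436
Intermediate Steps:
3787/(√(-11573 + 19661)) + 44966/(-16824) = 3787/(√8088) + 44966*(-1/16824) = 3787/((2*√2022)) - 22483/8412 = 3787*(√2022/4044) - 22483/8412 = 3787*√2022/4044 - 22483/8412 = -22483/8412 + 3787*√2022/4044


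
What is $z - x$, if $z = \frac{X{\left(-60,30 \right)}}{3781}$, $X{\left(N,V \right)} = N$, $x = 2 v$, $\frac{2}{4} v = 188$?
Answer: $- \frac{2843372}{3781} \approx -752.02$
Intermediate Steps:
$v = 376$ ($v = 2 \cdot 188 = 376$)
$x = 752$ ($x = 2 \cdot 376 = 752$)
$z = - \frac{60}{3781} \approx -0.015869$
$z - x = - \frac{60}{3781} - 752 = - \frac{2843372}{3781}$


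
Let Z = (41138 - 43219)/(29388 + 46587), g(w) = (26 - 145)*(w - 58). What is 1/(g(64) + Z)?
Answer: -75975/54248231 ≈ -0.0014005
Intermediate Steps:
g(w) = 6902 - 119*w (g(w) = -119*(-58 + w) = 6902 - 119*w)
Z = -2081/75975 ≈ -0.027391
1/(g(64) + Z) = 1/((6902 - 119*64) - 2081/75975) = 1/((6902 - 7616) - 2081/75975) = 1/(-714 - 2081/75975) = 1/(-54248231/75975) = -75975/54248231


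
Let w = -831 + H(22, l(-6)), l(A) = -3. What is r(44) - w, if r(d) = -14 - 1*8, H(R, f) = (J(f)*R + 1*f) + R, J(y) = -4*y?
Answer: 526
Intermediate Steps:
H(R, f) = R + f - 4*R*f (H(R, f) = ((-4*f)*R + 1*f) + R = (-4*R*f + f) + R = (f - 4*R*f) + R = R + f - 4*R*f)
r(d) = -22 (r(d) = -14 - 8 = -22)
w = -548 (w = -831 + (22 - 3 - 4*22*(-3)) = -831 + (22 - 3 + 264) = -831 + 283 = -548)
r(44) - w = -22 - 1*(-548) = -22 + 548 = 526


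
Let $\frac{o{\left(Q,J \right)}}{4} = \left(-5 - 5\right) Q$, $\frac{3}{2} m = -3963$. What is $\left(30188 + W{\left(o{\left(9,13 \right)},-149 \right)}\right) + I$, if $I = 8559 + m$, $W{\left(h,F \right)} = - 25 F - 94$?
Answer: $39736$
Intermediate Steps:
$m = -2642$ ($m = \frac{2}{3} \left(-3963\right) = -2642$)
$o{\left(Q,J \right)} = - 40 Q$ ($o{\left(Q,J \right)} = 4 \left(-5 - 5\right) Q = 4 \left(- 10 Q\right) = - 40 Q$)
$W{\left(h,F \right)} = -94 - 25 F$
$I = 5917$ ($I = 8559 - 2642 = 5917$)
$\left(30188 + W{\left(o{\left(9,13 \right)},-149 \right)}\right) + I = \left(30188 - -3631\right) + 5917 = \left(30188 + \left(-94 + 3725\right)\right) + 5917 = \left(30188 + 3631\right) + 5917 = 33819 + 5917 = 39736$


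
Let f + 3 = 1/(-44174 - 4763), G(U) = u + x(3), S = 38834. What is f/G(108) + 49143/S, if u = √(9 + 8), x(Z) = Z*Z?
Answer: 12825328569/15203355664 + 36703*√17/782992 ≈ 1.0369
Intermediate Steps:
x(Z) = Z²
u = √17 ≈ 4.1231
G(U) = 9 + √17 (G(U) = √17 + 3² = √17 + 9 = 9 + √17)
f = -146812/48937 (f = -3 + 1/(-44174 - 4763) = -3 + 1/(-48937) = -3 - 1/48937 = -146812/48937 ≈ -3.0000)
f/G(108) + 49143/S = -146812/(48937*(9 + √17)) + 49143/38834 = 49143/38834 - 146812/(48937*(9 + √17))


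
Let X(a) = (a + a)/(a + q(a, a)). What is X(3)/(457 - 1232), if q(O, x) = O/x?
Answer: -3/1550 ≈ -0.0019355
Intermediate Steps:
X(a) = 2*a/(1 + a) (X(a) = (a + a)/(a + a/a) = (2*a)/(a + 1) = (2*a)/(1 + a) = 2*a/(1 + a))
X(3)/(457 - 1232) = (2*3/(1 + 3))/(457 - 1232) = (2*3/4)/(-775) = (2*3*(1/4))*(-1/775) = (3/2)*(-1/775) = -3/1550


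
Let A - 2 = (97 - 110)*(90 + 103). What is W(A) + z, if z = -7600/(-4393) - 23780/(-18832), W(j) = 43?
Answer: 951233677/20682244 ≈ 45.993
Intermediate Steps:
A = -2507 (A = 2 + (97 - 110)*(90 + 103) = 2 - 13*193 = 2 - 2509 = -2507)
z = 61897185/20682244 (z = -7600*(-1/4393) - 23780*(-1/18832) = 7600/4393 + 5945/4708 = 61897185/20682244 ≈ 2.9928)
W(A) + z = 43 + 61897185/20682244 = 951233677/20682244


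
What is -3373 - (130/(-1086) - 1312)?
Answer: -1119058/543 ≈ -2060.9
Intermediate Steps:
-3373 - (130/(-1086) - 1312) = -3373 - (130*(-1/1086) - 1312) = -3373 - (-65/543 - 1312) = -3373 - 1*(-712481/543) = -3373 + 712481/543 = -1119058/543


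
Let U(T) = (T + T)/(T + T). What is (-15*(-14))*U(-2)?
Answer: 210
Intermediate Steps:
U(T) = 1 (U(T) = (2*T)/((2*T)) = (2*T)*(1/(2*T)) = 1)
(-15*(-14))*U(-2) = -15*(-14)*1 = 210*1 = 210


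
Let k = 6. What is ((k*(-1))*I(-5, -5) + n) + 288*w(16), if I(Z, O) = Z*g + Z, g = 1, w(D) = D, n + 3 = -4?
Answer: 4661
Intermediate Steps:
n = -7 (n = -3 - 4 = -7)
I(Z, O) = 2*Z (I(Z, O) = Z*1 + Z = Z + Z = 2*Z)
((k*(-1))*I(-5, -5) + n) + 288*w(16) = ((6*(-1))*(2*(-5)) - 7) + 288*16 = (-6*(-10) - 7) + 4608 = (60 - 7) + 4608 = 53 + 4608 = 4661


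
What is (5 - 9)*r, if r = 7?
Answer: -28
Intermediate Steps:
(5 - 9)*r = (5 - 9)*7 = -4*7 = -28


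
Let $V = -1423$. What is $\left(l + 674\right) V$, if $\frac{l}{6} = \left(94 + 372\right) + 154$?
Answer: $-6252662$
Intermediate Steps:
$l = 3720$ ($l = 6 \left(\left(94 + 372\right) + 154\right) = 6 \left(466 + 154\right) = 6 \cdot 620 = 3720$)
$\left(l + 674\right) V = \left(3720 + 674\right) \left(-1423\right) = 4394 \left(-1423\right) = -6252662$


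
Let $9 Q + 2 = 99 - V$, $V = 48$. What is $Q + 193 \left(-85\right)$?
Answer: $- \frac{147596}{9} \approx -16400.0$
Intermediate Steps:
$Q = \frac{49}{9}$ ($Q = - \frac{2}{9} + \frac{99 - 48}{9} = - \frac{2}{9} + \frac{1}{9} \cdot 51 = - \frac{2}{9} + \frac{17}{3} = \frac{49}{9} \approx 5.4444$)
$Q + 193 \left(-85\right) = \frac{49}{9} + 193 \left(-85\right) = \frac{49}{9} - 16405 = - \frac{147596}{9}$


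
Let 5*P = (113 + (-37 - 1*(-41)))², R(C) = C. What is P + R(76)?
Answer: 14069/5 ≈ 2813.8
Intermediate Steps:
P = 13689/5 (P = (113 + (-37 - 1*(-41)))²/5 = (113 + (-37 + 41))²/5 = (113 + 4)²/5 = (⅕)*117² = (⅕)*13689 = 13689/5 ≈ 2737.8)
P + R(76) = 13689/5 + 76 = 14069/5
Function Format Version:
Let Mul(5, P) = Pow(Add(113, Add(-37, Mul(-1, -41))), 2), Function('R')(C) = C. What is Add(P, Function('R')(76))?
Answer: Rational(14069, 5) ≈ 2813.8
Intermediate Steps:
P = Rational(13689, 5) (P = Mul(Rational(1, 5), Pow(Add(113, Add(-37, Mul(-1, -41))), 2)) = Mul(Rational(1, 5), Pow(Add(113, Add(-37, 41)), 2)) = Mul(Rational(1, 5), Pow(Add(113, 4), 2)) = Mul(Rational(1, 5), Pow(117, 2)) = Mul(Rational(1, 5), 13689) = Rational(13689, 5) ≈ 2737.8)
Add(P, Function('R')(76)) = Add(Rational(13689, 5), 76) = Rational(14069, 5)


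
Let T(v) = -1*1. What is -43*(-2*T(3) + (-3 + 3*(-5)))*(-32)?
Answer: -22016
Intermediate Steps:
T(v) = -1
-43*(-2*T(3) + (-3 + 3*(-5)))*(-32) = -43*(-2*(-1) + (-3 + 3*(-5)))*(-32) = -43*(2 + (-3 - 15))*(-32) = -43*(2 - 18)*(-32) = -43*(-16)*(-32) = 688*(-32) = -22016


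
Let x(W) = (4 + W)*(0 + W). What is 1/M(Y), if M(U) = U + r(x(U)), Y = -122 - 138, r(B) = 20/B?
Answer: -3328/865279 ≈ -0.0038462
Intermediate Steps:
x(W) = W*(4 + W) (x(W) = (4 + W)*W = W*(4 + W))
Y = -260
M(U) = U + 20/(U*(4 + U)) (M(U) = U + 20/((U*(4 + U))) = U + 20*(1/(U*(4 + U))) = U + 20/(U*(4 + U)))
1/M(Y) = 1/((20 + (-260)²*(4 - 260))/((-260)*(4 - 260))) = 1/(-1/260*(20 + 67600*(-256))/(-256)) = 1/(-1/260*(-1/256)*(20 - 17305600)) = 1/(-1/260*(-1/256)*(-17305580)) = 1/(-865279/3328) = -3328/865279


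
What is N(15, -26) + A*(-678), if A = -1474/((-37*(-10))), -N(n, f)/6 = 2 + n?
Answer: 480816/185 ≈ 2599.0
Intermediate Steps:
N(n, f) = -12 - 6*n (N(n, f) = -6*(2 + n) = -12 - 6*n)
A = -737/185 (A = -1474/370 = -1474*1/370 = -737/185 ≈ -3.9838)
N(15, -26) + A*(-678) = (-12 - 6*15) - 737/185*(-678) = (-12 - 90) + 499686/185 = -102 + 499686/185 = 480816/185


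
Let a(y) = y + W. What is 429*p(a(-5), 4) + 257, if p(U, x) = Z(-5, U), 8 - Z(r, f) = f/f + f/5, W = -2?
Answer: 19303/5 ≈ 3860.6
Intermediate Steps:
a(y) = -2 + y (a(y) = y - 2 = -2 + y)
Z(r, f) = 7 - f/5 (Z(r, f) = 8 - (f/f + f/5) = 8 - (1 + f*(⅕)) = 8 - (1 + f/5) = 8 + (-1 - f/5) = 7 - f/5)
p(U, x) = 7 - U/5
429*p(a(-5), 4) + 257 = 429*(7 - (-2 - 5)/5) + 257 = 429*(7 - ⅕*(-7)) + 257 = 429*(7 + 7/5) + 257 = 429*(42/5) + 257 = 18018/5 + 257 = 19303/5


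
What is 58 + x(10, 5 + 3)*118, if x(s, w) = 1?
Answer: 176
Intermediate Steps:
58 + x(10, 5 + 3)*118 = 58 + 1*118 = 58 + 118 = 176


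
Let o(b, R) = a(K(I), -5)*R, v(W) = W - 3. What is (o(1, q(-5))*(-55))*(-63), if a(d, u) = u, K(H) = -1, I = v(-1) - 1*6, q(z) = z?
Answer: 86625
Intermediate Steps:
v(W) = -3 + W
I = -10 (I = (-3 - 1) - 1*6 = -4 - 6 = -10)
o(b, R) = -5*R
(o(1, q(-5))*(-55))*(-63) = (-5*(-5)*(-55))*(-63) = (25*(-55))*(-63) = -1375*(-63) = 86625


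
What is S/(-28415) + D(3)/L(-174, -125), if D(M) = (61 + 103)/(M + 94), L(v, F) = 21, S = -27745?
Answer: 12235325/11576271 ≈ 1.0569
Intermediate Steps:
D(M) = 164/(94 + M)
S/(-28415) + D(3)/L(-174, -125) = -27745/(-28415) + (164/(94 + 3))/21 = -27745*(-1/28415) + (164/97)*(1/21) = 5549/5683 + (164*(1/97))*(1/21) = 5549/5683 + (164/97)*(1/21) = 5549/5683 + 164/2037 = 12235325/11576271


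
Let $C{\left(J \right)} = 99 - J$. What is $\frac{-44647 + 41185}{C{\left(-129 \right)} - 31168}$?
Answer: $\frac{1731}{15470} \approx 0.11189$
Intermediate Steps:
$\frac{-44647 + 41185}{C{\left(-129 \right)} - 31168} = \frac{-44647 + 41185}{\left(99 - -129\right) - 31168} = - \frac{3462}{\left(99 + 129\right) - 31168} = - \frac{3462}{228 - 31168} = - \frac{3462}{-30940} = \left(-3462\right) \left(- \frac{1}{30940}\right) = \frac{1731}{15470}$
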